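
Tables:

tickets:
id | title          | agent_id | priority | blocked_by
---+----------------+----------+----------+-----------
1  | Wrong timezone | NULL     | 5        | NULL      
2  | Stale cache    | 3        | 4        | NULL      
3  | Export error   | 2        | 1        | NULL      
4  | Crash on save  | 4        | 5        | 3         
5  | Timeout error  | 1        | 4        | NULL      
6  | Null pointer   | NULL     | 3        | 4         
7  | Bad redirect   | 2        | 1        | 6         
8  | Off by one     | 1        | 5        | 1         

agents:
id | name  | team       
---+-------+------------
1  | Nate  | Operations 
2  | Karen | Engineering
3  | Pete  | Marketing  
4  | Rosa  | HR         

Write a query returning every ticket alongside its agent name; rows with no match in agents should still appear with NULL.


LEFT JOIN keeps every row from tickets (the left table); where agent_id has no match in agents, the agent columns become NULL. Walk through each ticket:
  - ticket 1 (Wrong timezone): agent_id=NULL, no match -> kept with NULL
  - ticket 2 (Stale cache): agent_id=3 -> matches Pete
  - ticket 3 (Export error): agent_id=2 -> matches Karen
  - ticket 4 (Crash on save): agent_id=4 -> matches Rosa
  - ticket 5 (Timeout error): agent_id=1 -> matches Nate
  - ticket 6 (Null pointer): agent_id=NULL, no match -> kept with NULL
  - ticket 7 (Bad redirect): agent_id=2 -> matches Karen
  - ticket 8 (Off by one): agent_id=1 -> matches Nate
All 8 rows appear; 2 have NULL agent.

SQL:
SELECT a.title, b.name AS agent
FROM tickets a
LEFT JOIN agents b ON a.agent_id = b.id

Result:
title          | agent
---------------+------
Wrong timezone | NULL 
Stale cache    | Pete 
Export error   | Karen
Crash on save  | Rosa 
Timeout error  | Nate 
Null pointer   | NULL 
Bad redirect   | Karen
Off by one     | Nate 


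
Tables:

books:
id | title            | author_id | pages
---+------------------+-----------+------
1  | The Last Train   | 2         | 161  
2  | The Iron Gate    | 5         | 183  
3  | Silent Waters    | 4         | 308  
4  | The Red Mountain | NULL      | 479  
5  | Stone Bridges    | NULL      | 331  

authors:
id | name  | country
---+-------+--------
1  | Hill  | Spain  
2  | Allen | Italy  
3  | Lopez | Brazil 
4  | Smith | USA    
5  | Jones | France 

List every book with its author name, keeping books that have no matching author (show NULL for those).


LEFT JOIN keeps every row from books (the left table); where author_id has no match in authors, the author columns become NULL. Walk through each book:
  - book 1 (The Last Train): author_id=2 -> matches Allen
  - book 2 (The Iron Gate): author_id=5 -> matches Jones
  - book 3 (Silent Waters): author_id=4 -> matches Smith
  - book 4 (The Red Mountain): author_id=NULL, no match -> kept with NULL
  - book 5 (Stone Bridges): author_id=NULL, no match -> kept with NULL
All 5 rows appear; 2 have NULL author.

SQL:
SELECT a.title, b.name AS author
FROM books a
LEFT JOIN authors b ON a.author_id = b.id

Result:
title            | author
-----------------+-------
The Last Train   | Allen 
The Iron Gate    | Jones 
Silent Waters    | Smith 
The Red Mountain | NULL  
Stone Bridges    | NULL  


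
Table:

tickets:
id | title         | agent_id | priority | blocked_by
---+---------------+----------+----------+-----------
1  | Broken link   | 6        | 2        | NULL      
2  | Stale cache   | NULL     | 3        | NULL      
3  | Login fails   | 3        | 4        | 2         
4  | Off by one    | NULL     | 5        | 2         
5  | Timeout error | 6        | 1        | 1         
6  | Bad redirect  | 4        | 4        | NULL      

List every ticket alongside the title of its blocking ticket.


This is a self-join: tickets is joined to a second copy of itself, matching each row's blocked_by to another row's id. Use LEFT JOIN so rows with blocked_by=NULL are kept.
  - ticket 1 (Broken link): blocked_by=NULL -> NULL
  - ticket 2 (Stale cache): blocked_by=NULL -> NULL
  - ticket 3 (Login fails): blocked_by=2 -> Stale cache
  - ticket 4 (Off by one): blocked_by=2 -> Stale cache
  - ticket 5 (Timeout error): blocked_by=1 -> Broken link
  - ticket 6 (Bad redirect): blocked_by=NULL -> NULL

SQL:
SELECT a.title AS item, b.title AS blocked_by
FROM tickets a
LEFT JOIN tickets b ON a.blocked_by = b.id

Result:
item          | blocked_by 
--------------+------------
Broken link   | NULL       
Stale cache   | NULL       
Login fails   | Stale cache
Off by one    | Stale cache
Timeout error | Broken link
Bad redirect  | NULL       


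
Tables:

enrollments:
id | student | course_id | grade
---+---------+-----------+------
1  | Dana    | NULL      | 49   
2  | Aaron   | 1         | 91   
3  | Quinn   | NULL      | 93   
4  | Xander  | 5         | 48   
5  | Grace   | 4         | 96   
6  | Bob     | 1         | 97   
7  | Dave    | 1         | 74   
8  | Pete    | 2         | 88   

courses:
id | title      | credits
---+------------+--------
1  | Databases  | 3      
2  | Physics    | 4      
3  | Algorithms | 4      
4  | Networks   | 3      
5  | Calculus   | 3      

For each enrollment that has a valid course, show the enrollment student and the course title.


INNER JOIN keeps only enrollments rows whose course_id matches an id in courses. Walk through each enrollment:
  - enrollment 1 (Dana): course_id=NULL, no match -> dropped
  - enrollment 2 (Aaron): course_id=1 -> matches Databases
  - enrollment 3 (Quinn): course_id=NULL, no match -> dropped
  - enrollment 4 (Xander): course_id=5 -> matches Calculus
  - enrollment 5 (Grace): course_id=4 -> matches Networks
  - enrollment 6 (Bob): course_id=1 -> matches Databases
  - enrollment 7 (Dave): course_id=1 -> matches Databases
  - enrollment 8 (Pete): course_id=2 -> matches Physics
So 2 of 8 rows are dropped.

SQL:
SELECT a.student, b.title AS course
FROM enrollments a
INNER JOIN courses b ON a.course_id = b.id

Result:
student | course   
--------+----------
Aaron   | Databases
Xander  | Calculus 
Grace   | Networks 
Bob     | Databases
Dave    | Databases
Pete    | Physics  


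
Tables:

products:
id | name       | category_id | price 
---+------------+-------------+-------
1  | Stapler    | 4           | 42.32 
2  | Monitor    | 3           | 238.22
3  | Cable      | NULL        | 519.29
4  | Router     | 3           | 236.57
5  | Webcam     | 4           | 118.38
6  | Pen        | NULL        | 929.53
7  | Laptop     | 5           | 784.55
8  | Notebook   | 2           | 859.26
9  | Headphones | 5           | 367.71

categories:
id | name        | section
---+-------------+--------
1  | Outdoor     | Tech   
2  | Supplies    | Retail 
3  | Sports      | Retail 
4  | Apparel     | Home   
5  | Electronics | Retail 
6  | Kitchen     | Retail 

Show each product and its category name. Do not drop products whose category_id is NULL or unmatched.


LEFT JOIN keeps every row from products (the left table); where category_id has no match in categories, the category columns become NULL. Walk through each product:
  - product 1 (Stapler): category_id=4 -> matches Apparel
  - product 2 (Monitor): category_id=3 -> matches Sports
  - product 3 (Cable): category_id=NULL, no match -> kept with NULL
  - product 4 (Router): category_id=3 -> matches Sports
  - product 5 (Webcam): category_id=4 -> matches Apparel
  - product 6 (Pen): category_id=NULL, no match -> kept with NULL
  - product 7 (Laptop): category_id=5 -> matches Electronics
  - product 8 (Notebook): category_id=2 -> matches Supplies
  - product 9 (Headphones): category_id=5 -> matches Electronics
All 9 rows appear; 2 have NULL category.

SQL:
SELECT a.name, b.name AS category
FROM products a
LEFT JOIN categories b ON a.category_id = b.id

Result:
name       | category   
-----------+------------
Stapler    | Apparel    
Monitor    | Sports     
Cable      | NULL       
Router     | Sports     
Webcam     | Apparel    
Pen        | NULL       
Laptop     | Electronics
Notebook   | Supplies   
Headphones | Electronics


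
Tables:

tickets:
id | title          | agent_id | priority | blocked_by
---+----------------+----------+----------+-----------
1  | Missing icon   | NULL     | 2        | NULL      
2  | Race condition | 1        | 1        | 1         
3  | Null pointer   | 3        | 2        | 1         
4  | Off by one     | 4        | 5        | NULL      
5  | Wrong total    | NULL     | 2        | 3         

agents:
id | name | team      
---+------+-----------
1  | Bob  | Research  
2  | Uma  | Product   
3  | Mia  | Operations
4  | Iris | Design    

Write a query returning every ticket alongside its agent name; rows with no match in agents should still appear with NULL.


LEFT JOIN keeps every row from tickets (the left table); where agent_id has no match in agents, the agent columns become NULL. Walk through each ticket:
  - ticket 1 (Missing icon): agent_id=NULL, no match -> kept with NULL
  - ticket 2 (Race condition): agent_id=1 -> matches Bob
  - ticket 3 (Null pointer): agent_id=3 -> matches Mia
  - ticket 4 (Off by one): agent_id=4 -> matches Iris
  - ticket 5 (Wrong total): agent_id=NULL, no match -> kept with NULL
All 5 rows appear; 2 have NULL agent.

SQL:
SELECT a.title, b.name AS agent
FROM tickets a
LEFT JOIN agents b ON a.agent_id = b.id

Result:
title          | agent
---------------+------
Missing icon   | NULL 
Race condition | Bob  
Null pointer   | Mia  
Off by one     | Iris 
Wrong total    | NULL 


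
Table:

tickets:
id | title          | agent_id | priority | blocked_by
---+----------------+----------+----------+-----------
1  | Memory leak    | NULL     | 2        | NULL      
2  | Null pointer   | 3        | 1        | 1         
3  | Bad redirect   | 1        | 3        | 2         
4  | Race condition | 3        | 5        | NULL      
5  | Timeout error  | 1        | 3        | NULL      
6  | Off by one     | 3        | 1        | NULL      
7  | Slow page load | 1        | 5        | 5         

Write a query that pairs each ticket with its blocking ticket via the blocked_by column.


This is a self-join: tickets is joined to a second copy of itself, matching each row's blocked_by to another row's id. Use LEFT JOIN so rows with blocked_by=NULL are kept.
  - ticket 1 (Memory leak): blocked_by=NULL -> NULL
  - ticket 2 (Null pointer): blocked_by=1 -> Memory leak
  - ticket 3 (Bad redirect): blocked_by=2 -> Null pointer
  - ticket 4 (Race condition): blocked_by=NULL -> NULL
  - ticket 5 (Timeout error): blocked_by=NULL -> NULL
  - ticket 6 (Off by one): blocked_by=NULL -> NULL
  - ticket 7 (Slow page load): blocked_by=5 -> Timeout error

SQL:
SELECT a.title AS item, b.title AS blocked_by
FROM tickets a
LEFT JOIN tickets b ON a.blocked_by = b.id

Result:
item           | blocked_by   
---------------+--------------
Memory leak    | NULL         
Null pointer   | Memory leak  
Bad redirect   | Null pointer 
Race condition | NULL         
Timeout error  | NULL         
Off by one     | NULL         
Slow page load | Timeout error


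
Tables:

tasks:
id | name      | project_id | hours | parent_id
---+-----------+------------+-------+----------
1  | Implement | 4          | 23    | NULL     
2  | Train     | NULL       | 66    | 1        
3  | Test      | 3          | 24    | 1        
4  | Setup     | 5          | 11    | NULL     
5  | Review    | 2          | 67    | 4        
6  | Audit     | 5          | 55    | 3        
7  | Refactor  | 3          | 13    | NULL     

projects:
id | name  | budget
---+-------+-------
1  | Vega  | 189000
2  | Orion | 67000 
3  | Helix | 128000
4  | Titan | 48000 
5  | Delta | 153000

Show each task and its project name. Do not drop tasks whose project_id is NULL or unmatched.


LEFT JOIN keeps every row from tasks (the left table); where project_id has no match in projects, the project columns become NULL. Walk through each task:
  - task 1 (Implement): project_id=4 -> matches Titan
  - task 2 (Train): project_id=NULL, no match -> kept with NULL
  - task 3 (Test): project_id=3 -> matches Helix
  - task 4 (Setup): project_id=5 -> matches Delta
  - task 5 (Review): project_id=2 -> matches Orion
  - task 6 (Audit): project_id=5 -> matches Delta
  - task 7 (Refactor): project_id=3 -> matches Helix
All 7 rows appear; 1 has NULL project.

SQL:
SELECT a.name, b.name AS project
FROM tasks a
LEFT JOIN projects b ON a.project_id = b.id

Result:
name      | project
----------+--------
Implement | Titan  
Train     | NULL   
Test      | Helix  
Setup     | Delta  
Review    | Orion  
Audit     | Delta  
Refactor  | Helix  


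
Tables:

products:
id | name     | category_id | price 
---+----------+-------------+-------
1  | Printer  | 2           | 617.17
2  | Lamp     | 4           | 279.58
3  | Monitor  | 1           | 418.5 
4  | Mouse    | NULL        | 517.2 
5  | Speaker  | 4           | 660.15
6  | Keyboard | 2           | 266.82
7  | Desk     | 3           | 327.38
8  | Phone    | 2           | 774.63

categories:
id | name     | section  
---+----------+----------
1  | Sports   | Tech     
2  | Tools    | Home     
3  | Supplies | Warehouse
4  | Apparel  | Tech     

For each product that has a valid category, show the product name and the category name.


INNER JOIN keeps only products rows whose category_id matches an id in categories. Walk through each product:
  - product 1 (Printer): category_id=2 -> matches Tools
  - product 2 (Lamp): category_id=4 -> matches Apparel
  - product 3 (Monitor): category_id=1 -> matches Sports
  - product 4 (Mouse): category_id=NULL, no match -> dropped
  - product 5 (Speaker): category_id=4 -> matches Apparel
  - product 6 (Keyboard): category_id=2 -> matches Tools
  - product 7 (Desk): category_id=3 -> matches Supplies
  - product 8 (Phone): category_id=2 -> matches Tools
So 1 of 8 rows is dropped.

SQL:
SELECT a.name, b.name AS category
FROM products a
INNER JOIN categories b ON a.category_id = b.id

Result:
name     | category
---------+---------
Printer  | Tools   
Lamp     | Apparel 
Monitor  | Sports  
Speaker  | Apparel 
Keyboard | Tools   
Desk     | Supplies
Phone    | Tools   


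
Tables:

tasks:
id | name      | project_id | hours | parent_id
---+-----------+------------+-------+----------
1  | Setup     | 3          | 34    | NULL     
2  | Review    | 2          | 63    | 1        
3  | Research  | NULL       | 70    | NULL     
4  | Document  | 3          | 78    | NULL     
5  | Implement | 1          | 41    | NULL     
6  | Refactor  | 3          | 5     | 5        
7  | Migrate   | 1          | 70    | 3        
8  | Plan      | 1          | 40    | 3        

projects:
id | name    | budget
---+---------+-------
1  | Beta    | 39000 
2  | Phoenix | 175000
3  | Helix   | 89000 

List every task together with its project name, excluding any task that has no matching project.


INNER JOIN keeps only tasks rows whose project_id matches an id in projects. Walk through each task:
  - task 1 (Setup): project_id=3 -> matches Helix
  - task 2 (Review): project_id=2 -> matches Phoenix
  - task 3 (Research): project_id=NULL, no match -> dropped
  - task 4 (Document): project_id=3 -> matches Helix
  - task 5 (Implement): project_id=1 -> matches Beta
  - task 6 (Refactor): project_id=3 -> matches Helix
  - task 7 (Migrate): project_id=1 -> matches Beta
  - task 8 (Plan): project_id=1 -> matches Beta
So 1 of 8 rows is dropped.

SQL:
SELECT a.name, b.name AS project
FROM tasks a
INNER JOIN projects b ON a.project_id = b.id

Result:
name      | project
----------+--------
Setup     | Helix  
Review    | Phoenix
Document  | Helix  
Implement | Beta   
Refactor  | Helix  
Migrate   | Beta   
Plan      | Beta   


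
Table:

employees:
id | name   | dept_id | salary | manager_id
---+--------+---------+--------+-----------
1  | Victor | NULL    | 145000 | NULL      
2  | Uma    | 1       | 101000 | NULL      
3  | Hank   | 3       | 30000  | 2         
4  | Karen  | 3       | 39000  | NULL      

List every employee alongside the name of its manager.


This is a self-join: employees is joined to a second copy of itself, matching each row's manager_id to another row's id. Use LEFT JOIN so rows with manager_id=NULL are kept.
  - employee 1 (Victor): manager_id=NULL -> NULL
  - employee 2 (Uma): manager_id=NULL -> NULL
  - employee 3 (Hank): manager_id=2 -> Uma
  - employee 4 (Karen): manager_id=NULL -> NULL

SQL:
SELECT a.name AS item, b.name AS manager
FROM employees a
LEFT JOIN employees b ON a.manager_id = b.id

Result:
item   | manager
-------+--------
Victor | NULL   
Uma    | NULL   
Hank   | Uma    
Karen  | NULL   


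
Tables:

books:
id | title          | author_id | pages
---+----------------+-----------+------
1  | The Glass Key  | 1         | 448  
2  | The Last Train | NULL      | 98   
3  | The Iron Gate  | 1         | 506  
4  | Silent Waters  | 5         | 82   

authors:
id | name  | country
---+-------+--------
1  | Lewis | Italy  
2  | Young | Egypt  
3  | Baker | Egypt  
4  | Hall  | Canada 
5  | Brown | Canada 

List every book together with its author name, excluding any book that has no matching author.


INNER JOIN keeps only books rows whose author_id matches an id in authors. Walk through each book:
  - book 1 (The Glass Key): author_id=1 -> matches Lewis
  - book 2 (The Last Train): author_id=NULL, no match -> dropped
  - book 3 (The Iron Gate): author_id=1 -> matches Lewis
  - book 4 (Silent Waters): author_id=5 -> matches Brown
So 1 of 4 rows is dropped.

SQL:
SELECT a.title, b.name AS author
FROM books a
INNER JOIN authors b ON a.author_id = b.id

Result:
title         | author
--------------+-------
The Glass Key | Lewis 
The Iron Gate | Lewis 
Silent Waters | Brown 


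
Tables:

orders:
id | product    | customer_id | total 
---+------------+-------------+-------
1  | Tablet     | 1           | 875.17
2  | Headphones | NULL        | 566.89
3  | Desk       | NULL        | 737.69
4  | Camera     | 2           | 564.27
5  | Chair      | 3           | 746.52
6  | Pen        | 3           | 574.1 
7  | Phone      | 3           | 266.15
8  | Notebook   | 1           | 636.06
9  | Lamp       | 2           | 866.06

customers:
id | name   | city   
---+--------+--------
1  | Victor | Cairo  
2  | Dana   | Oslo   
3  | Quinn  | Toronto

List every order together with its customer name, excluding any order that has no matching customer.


INNER JOIN keeps only orders rows whose customer_id matches an id in customers. Walk through each order:
  - order 1 (Tablet): customer_id=1 -> matches Victor
  - order 2 (Headphones): customer_id=NULL, no match -> dropped
  - order 3 (Desk): customer_id=NULL, no match -> dropped
  - order 4 (Camera): customer_id=2 -> matches Dana
  - order 5 (Chair): customer_id=3 -> matches Quinn
  - order 6 (Pen): customer_id=3 -> matches Quinn
  - order 7 (Phone): customer_id=3 -> matches Quinn
  - order 8 (Notebook): customer_id=1 -> matches Victor
  - order 9 (Lamp): customer_id=2 -> matches Dana
So 2 of 9 rows are dropped.

SQL:
SELECT a.product, b.name AS customer
FROM orders a
INNER JOIN customers b ON a.customer_id = b.id

Result:
product  | customer
---------+---------
Tablet   | Victor  
Camera   | Dana    
Chair    | Quinn   
Pen      | Quinn   
Phone    | Quinn   
Notebook | Victor  
Lamp     | Dana    


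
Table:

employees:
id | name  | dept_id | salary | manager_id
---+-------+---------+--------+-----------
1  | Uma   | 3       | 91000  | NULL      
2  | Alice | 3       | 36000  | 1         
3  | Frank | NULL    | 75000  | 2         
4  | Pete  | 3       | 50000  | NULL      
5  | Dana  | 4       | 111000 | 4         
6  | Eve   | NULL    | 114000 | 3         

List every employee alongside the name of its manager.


This is a self-join: employees is joined to a second copy of itself, matching each row's manager_id to another row's id. Use LEFT JOIN so rows with manager_id=NULL are kept.
  - employee 1 (Uma): manager_id=NULL -> NULL
  - employee 2 (Alice): manager_id=1 -> Uma
  - employee 3 (Frank): manager_id=2 -> Alice
  - employee 4 (Pete): manager_id=NULL -> NULL
  - employee 5 (Dana): manager_id=4 -> Pete
  - employee 6 (Eve): manager_id=3 -> Frank

SQL:
SELECT a.name AS item, b.name AS manager
FROM employees a
LEFT JOIN employees b ON a.manager_id = b.id

Result:
item  | manager
------+--------
Uma   | NULL   
Alice | Uma    
Frank | Alice  
Pete  | NULL   
Dana  | Pete   
Eve   | Frank  


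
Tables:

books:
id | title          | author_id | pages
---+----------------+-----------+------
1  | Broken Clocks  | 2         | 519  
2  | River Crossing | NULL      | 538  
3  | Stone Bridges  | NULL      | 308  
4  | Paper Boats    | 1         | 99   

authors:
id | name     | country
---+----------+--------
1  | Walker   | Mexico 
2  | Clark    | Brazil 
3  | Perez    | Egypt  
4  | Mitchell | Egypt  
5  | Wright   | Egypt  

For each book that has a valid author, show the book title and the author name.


INNER JOIN keeps only books rows whose author_id matches an id in authors. Walk through each book:
  - book 1 (Broken Clocks): author_id=2 -> matches Clark
  - book 2 (River Crossing): author_id=NULL, no match -> dropped
  - book 3 (Stone Bridges): author_id=NULL, no match -> dropped
  - book 4 (Paper Boats): author_id=1 -> matches Walker
So 2 of 4 rows are dropped.

SQL:
SELECT a.title, b.name AS author
FROM books a
INNER JOIN authors b ON a.author_id = b.id

Result:
title         | author
--------------+-------
Broken Clocks | Clark 
Paper Boats   | Walker


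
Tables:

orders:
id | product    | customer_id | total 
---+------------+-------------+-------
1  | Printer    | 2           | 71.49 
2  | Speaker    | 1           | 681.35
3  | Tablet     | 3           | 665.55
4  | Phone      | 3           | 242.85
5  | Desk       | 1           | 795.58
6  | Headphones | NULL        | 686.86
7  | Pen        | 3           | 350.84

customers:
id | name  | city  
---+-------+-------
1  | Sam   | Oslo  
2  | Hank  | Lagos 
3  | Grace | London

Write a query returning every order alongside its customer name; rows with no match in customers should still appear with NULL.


LEFT JOIN keeps every row from orders (the left table); where customer_id has no match in customers, the customer columns become NULL. Walk through each order:
  - order 1 (Printer): customer_id=2 -> matches Hank
  - order 2 (Speaker): customer_id=1 -> matches Sam
  - order 3 (Tablet): customer_id=3 -> matches Grace
  - order 4 (Phone): customer_id=3 -> matches Grace
  - order 5 (Desk): customer_id=1 -> matches Sam
  - order 6 (Headphones): customer_id=NULL, no match -> kept with NULL
  - order 7 (Pen): customer_id=3 -> matches Grace
All 7 rows appear; 1 has NULL customer.

SQL:
SELECT a.product, b.name AS customer
FROM orders a
LEFT JOIN customers b ON a.customer_id = b.id

Result:
product    | customer
-----------+---------
Printer    | Hank    
Speaker    | Sam     
Tablet     | Grace   
Phone      | Grace   
Desk       | Sam     
Headphones | NULL    
Pen        | Grace   


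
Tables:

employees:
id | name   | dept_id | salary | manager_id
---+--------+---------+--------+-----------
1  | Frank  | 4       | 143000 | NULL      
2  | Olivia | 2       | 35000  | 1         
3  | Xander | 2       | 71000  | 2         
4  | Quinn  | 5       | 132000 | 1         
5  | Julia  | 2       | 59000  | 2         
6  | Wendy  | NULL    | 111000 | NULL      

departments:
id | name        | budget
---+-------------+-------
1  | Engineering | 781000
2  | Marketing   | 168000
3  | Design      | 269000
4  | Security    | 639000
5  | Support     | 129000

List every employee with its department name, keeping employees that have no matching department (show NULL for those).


LEFT JOIN keeps every row from employees (the left table); where dept_id has no match in departments, the department columns become NULL. Walk through each employee:
  - employee 1 (Frank): dept_id=4 -> matches Security
  - employee 2 (Olivia): dept_id=2 -> matches Marketing
  - employee 3 (Xander): dept_id=2 -> matches Marketing
  - employee 4 (Quinn): dept_id=5 -> matches Support
  - employee 5 (Julia): dept_id=2 -> matches Marketing
  - employee 6 (Wendy): dept_id=NULL, no match -> kept with NULL
All 6 rows appear; 1 has NULL department.

SQL:
SELECT a.name, b.name AS department
FROM employees a
LEFT JOIN departments b ON a.dept_id = b.id

Result:
name   | department
-------+-----------
Frank  | Security  
Olivia | Marketing 
Xander | Marketing 
Quinn  | Support   
Julia  | Marketing 
Wendy  | NULL      


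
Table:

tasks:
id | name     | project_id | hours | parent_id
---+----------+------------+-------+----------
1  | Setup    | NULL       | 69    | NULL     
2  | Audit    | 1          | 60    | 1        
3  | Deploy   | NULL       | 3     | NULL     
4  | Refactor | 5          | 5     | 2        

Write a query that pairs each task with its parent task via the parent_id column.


This is a self-join: tasks is joined to a second copy of itself, matching each row's parent_id to another row's id. Use LEFT JOIN so rows with parent_id=NULL are kept.
  - task 1 (Setup): parent_id=NULL -> NULL
  - task 2 (Audit): parent_id=1 -> Setup
  - task 3 (Deploy): parent_id=NULL -> NULL
  - task 4 (Refactor): parent_id=2 -> Audit

SQL:
SELECT a.name AS item, b.name AS parent
FROM tasks a
LEFT JOIN tasks b ON a.parent_id = b.id

Result:
item     | parent
---------+-------
Setup    | NULL  
Audit    | Setup 
Deploy   | NULL  
Refactor | Audit 


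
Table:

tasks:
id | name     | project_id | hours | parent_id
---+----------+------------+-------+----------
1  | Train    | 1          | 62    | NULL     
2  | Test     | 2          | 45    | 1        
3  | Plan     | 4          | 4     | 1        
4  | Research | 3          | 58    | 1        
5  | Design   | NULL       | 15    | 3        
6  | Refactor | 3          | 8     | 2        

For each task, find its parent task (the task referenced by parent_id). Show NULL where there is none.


This is a self-join: tasks is joined to a second copy of itself, matching each row's parent_id to another row's id. Use LEFT JOIN so rows with parent_id=NULL are kept.
  - task 1 (Train): parent_id=NULL -> NULL
  - task 2 (Test): parent_id=1 -> Train
  - task 3 (Plan): parent_id=1 -> Train
  - task 4 (Research): parent_id=1 -> Train
  - task 5 (Design): parent_id=3 -> Plan
  - task 6 (Refactor): parent_id=2 -> Test

SQL:
SELECT a.name AS item, b.name AS parent
FROM tasks a
LEFT JOIN tasks b ON a.parent_id = b.id

Result:
item     | parent
---------+-------
Train    | NULL  
Test     | Train 
Plan     | Train 
Research | Train 
Design   | Plan  
Refactor | Test  


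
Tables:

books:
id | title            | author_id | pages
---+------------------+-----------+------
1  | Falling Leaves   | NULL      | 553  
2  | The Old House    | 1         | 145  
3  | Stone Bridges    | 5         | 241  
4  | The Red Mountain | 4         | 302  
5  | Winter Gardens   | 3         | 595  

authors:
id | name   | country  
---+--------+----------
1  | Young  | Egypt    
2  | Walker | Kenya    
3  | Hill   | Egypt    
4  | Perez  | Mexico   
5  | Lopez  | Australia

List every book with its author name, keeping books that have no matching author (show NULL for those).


LEFT JOIN keeps every row from books (the left table); where author_id has no match in authors, the author columns become NULL. Walk through each book:
  - book 1 (Falling Leaves): author_id=NULL, no match -> kept with NULL
  - book 2 (The Old House): author_id=1 -> matches Young
  - book 3 (Stone Bridges): author_id=5 -> matches Lopez
  - book 4 (The Red Mountain): author_id=4 -> matches Perez
  - book 5 (Winter Gardens): author_id=3 -> matches Hill
All 5 rows appear; 1 has NULL author.

SQL:
SELECT a.title, b.name AS author
FROM books a
LEFT JOIN authors b ON a.author_id = b.id

Result:
title            | author
-----------------+-------
Falling Leaves   | NULL  
The Old House    | Young 
Stone Bridges    | Lopez 
The Red Mountain | Perez 
Winter Gardens   | Hill  


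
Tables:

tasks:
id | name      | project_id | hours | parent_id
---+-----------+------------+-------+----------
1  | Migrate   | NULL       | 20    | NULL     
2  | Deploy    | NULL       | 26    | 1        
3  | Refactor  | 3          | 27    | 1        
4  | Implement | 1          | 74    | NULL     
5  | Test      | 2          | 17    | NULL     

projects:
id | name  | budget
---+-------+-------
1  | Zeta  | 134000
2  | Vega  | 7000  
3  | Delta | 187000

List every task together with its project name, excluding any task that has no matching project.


INNER JOIN keeps only tasks rows whose project_id matches an id in projects. Walk through each task:
  - task 1 (Migrate): project_id=NULL, no match -> dropped
  - task 2 (Deploy): project_id=NULL, no match -> dropped
  - task 3 (Refactor): project_id=3 -> matches Delta
  - task 4 (Implement): project_id=1 -> matches Zeta
  - task 5 (Test): project_id=2 -> matches Vega
So 2 of 5 rows are dropped.

SQL:
SELECT a.name, b.name AS project
FROM tasks a
INNER JOIN projects b ON a.project_id = b.id

Result:
name      | project
----------+--------
Refactor  | Delta  
Implement | Zeta   
Test      | Vega   


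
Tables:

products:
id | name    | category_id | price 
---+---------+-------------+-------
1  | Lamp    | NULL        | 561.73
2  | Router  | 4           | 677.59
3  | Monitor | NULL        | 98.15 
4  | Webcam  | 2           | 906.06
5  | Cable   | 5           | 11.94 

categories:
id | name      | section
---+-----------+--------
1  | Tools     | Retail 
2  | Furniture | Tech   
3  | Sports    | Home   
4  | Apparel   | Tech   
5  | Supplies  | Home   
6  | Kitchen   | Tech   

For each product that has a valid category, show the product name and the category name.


INNER JOIN keeps only products rows whose category_id matches an id in categories. Walk through each product:
  - product 1 (Lamp): category_id=NULL, no match -> dropped
  - product 2 (Router): category_id=4 -> matches Apparel
  - product 3 (Monitor): category_id=NULL, no match -> dropped
  - product 4 (Webcam): category_id=2 -> matches Furniture
  - product 5 (Cable): category_id=5 -> matches Supplies
So 2 of 5 rows are dropped.

SQL:
SELECT a.name, b.name AS category
FROM products a
INNER JOIN categories b ON a.category_id = b.id

Result:
name   | category 
-------+----------
Router | Apparel  
Webcam | Furniture
Cable  | Supplies 


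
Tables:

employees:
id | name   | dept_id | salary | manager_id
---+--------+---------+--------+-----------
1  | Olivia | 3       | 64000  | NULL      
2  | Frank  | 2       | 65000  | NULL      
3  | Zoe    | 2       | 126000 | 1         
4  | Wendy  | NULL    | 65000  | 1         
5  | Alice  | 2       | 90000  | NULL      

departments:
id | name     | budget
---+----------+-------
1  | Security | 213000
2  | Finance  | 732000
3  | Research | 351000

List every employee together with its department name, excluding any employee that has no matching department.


INNER JOIN keeps only employees rows whose dept_id matches an id in departments. Walk through each employee:
  - employee 1 (Olivia): dept_id=3 -> matches Research
  - employee 2 (Frank): dept_id=2 -> matches Finance
  - employee 3 (Zoe): dept_id=2 -> matches Finance
  - employee 4 (Wendy): dept_id=NULL, no match -> dropped
  - employee 5 (Alice): dept_id=2 -> matches Finance
So 1 of 5 rows is dropped.

SQL:
SELECT a.name, b.name AS department
FROM employees a
INNER JOIN departments b ON a.dept_id = b.id

Result:
name   | department
-------+-----------
Olivia | Research  
Frank  | Finance   
Zoe    | Finance   
Alice  | Finance   


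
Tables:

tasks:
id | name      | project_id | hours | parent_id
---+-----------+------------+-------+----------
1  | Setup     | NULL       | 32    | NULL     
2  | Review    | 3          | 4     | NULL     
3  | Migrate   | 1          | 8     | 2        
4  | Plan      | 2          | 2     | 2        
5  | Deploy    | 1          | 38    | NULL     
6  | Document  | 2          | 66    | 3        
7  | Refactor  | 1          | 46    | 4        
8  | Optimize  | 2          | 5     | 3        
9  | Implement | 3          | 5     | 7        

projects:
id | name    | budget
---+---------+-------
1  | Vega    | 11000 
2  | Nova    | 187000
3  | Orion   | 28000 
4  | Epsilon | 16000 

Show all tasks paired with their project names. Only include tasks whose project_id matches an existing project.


INNER JOIN keeps only tasks rows whose project_id matches an id in projects. Walk through each task:
  - task 1 (Setup): project_id=NULL, no match -> dropped
  - task 2 (Review): project_id=3 -> matches Orion
  - task 3 (Migrate): project_id=1 -> matches Vega
  - task 4 (Plan): project_id=2 -> matches Nova
  - task 5 (Deploy): project_id=1 -> matches Vega
  - task 6 (Document): project_id=2 -> matches Nova
  - task 7 (Refactor): project_id=1 -> matches Vega
  - task 8 (Optimize): project_id=2 -> matches Nova
  - task 9 (Implement): project_id=3 -> matches Orion
So 1 of 9 rows is dropped.

SQL:
SELECT a.name, b.name AS project
FROM tasks a
INNER JOIN projects b ON a.project_id = b.id

Result:
name      | project
----------+--------
Review    | Orion  
Migrate   | Vega   
Plan      | Nova   
Deploy    | Vega   
Document  | Nova   
Refactor  | Vega   
Optimize  | Nova   
Implement | Orion  


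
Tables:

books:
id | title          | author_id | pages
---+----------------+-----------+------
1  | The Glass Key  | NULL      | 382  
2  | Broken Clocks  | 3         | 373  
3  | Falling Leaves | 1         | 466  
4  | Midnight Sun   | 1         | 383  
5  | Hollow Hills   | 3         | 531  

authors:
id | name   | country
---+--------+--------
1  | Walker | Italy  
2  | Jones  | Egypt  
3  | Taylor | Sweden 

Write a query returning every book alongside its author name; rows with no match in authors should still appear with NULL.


LEFT JOIN keeps every row from books (the left table); where author_id has no match in authors, the author columns become NULL. Walk through each book:
  - book 1 (The Glass Key): author_id=NULL, no match -> kept with NULL
  - book 2 (Broken Clocks): author_id=3 -> matches Taylor
  - book 3 (Falling Leaves): author_id=1 -> matches Walker
  - book 4 (Midnight Sun): author_id=1 -> matches Walker
  - book 5 (Hollow Hills): author_id=3 -> matches Taylor
All 5 rows appear; 1 has NULL author.

SQL:
SELECT a.title, b.name AS author
FROM books a
LEFT JOIN authors b ON a.author_id = b.id

Result:
title          | author
---------------+-------
The Glass Key  | NULL  
Broken Clocks  | Taylor
Falling Leaves | Walker
Midnight Sun   | Walker
Hollow Hills   | Taylor


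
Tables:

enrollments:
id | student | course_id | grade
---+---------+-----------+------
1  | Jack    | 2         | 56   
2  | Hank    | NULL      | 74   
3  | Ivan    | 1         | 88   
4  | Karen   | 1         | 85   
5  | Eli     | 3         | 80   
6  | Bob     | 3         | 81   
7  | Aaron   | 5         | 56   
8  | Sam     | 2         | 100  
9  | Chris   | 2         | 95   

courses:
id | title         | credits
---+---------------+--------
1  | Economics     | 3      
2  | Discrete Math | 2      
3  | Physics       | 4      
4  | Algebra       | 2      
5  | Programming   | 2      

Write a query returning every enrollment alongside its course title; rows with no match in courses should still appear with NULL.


LEFT JOIN keeps every row from enrollments (the left table); where course_id has no match in courses, the course columns become NULL. Walk through each enrollment:
  - enrollment 1 (Jack): course_id=2 -> matches Discrete Math
  - enrollment 2 (Hank): course_id=NULL, no match -> kept with NULL
  - enrollment 3 (Ivan): course_id=1 -> matches Economics
  - enrollment 4 (Karen): course_id=1 -> matches Economics
  - enrollment 5 (Eli): course_id=3 -> matches Physics
  - enrollment 6 (Bob): course_id=3 -> matches Physics
  - enrollment 7 (Aaron): course_id=5 -> matches Programming
  - enrollment 8 (Sam): course_id=2 -> matches Discrete Math
  - enrollment 9 (Chris): course_id=2 -> matches Discrete Math
All 9 rows appear; 1 has NULL course.

SQL:
SELECT a.student, b.title AS course
FROM enrollments a
LEFT JOIN courses b ON a.course_id = b.id

Result:
student | course       
--------+--------------
Jack    | Discrete Math
Hank    | NULL         
Ivan    | Economics    
Karen   | Economics    
Eli     | Physics      
Bob     | Physics      
Aaron   | Programming  
Sam     | Discrete Math
Chris   | Discrete Math


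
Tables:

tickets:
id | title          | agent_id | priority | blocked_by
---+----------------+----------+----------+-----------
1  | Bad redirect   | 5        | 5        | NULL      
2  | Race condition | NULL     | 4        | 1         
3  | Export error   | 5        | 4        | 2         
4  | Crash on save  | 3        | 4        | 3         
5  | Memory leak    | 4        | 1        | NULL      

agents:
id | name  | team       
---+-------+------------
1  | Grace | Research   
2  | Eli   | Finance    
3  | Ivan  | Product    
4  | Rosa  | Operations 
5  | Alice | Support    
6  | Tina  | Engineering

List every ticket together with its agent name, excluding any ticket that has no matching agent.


INNER JOIN keeps only tickets rows whose agent_id matches an id in agents. Walk through each ticket:
  - ticket 1 (Bad redirect): agent_id=5 -> matches Alice
  - ticket 2 (Race condition): agent_id=NULL, no match -> dropped
  - ticket 3 (Export error): agent_id=5 -> matches Alice
  - ticket 4 (Crash on save): agent_id=3 -> matches Ivan
  - ticket 5 (Memory leak): agent_id=4 -> matches Rosa
So 1 of 5 rows is dropped.

SQL:
SELECT a.title, b.name AS agent
FROM tickets a
INNER JOIN agents b ON a.agent_id = b.id

Result:
title         | agent
--------------+------
Bad redirect  | Alice
Export error  | Alice
Crash on save | Ivan 
Memory leak   | Rosa 


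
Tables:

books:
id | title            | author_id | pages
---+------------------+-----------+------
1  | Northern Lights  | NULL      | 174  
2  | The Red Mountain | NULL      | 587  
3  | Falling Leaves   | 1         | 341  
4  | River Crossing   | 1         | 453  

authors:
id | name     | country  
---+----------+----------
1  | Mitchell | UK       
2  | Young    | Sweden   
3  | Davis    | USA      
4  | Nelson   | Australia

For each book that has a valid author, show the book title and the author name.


INNER JOIN keeps only books rows whose author_id matches an id in authors. Walk through each book:
  - book 1 (Northern Lights): author_id=NULL, no match -> dropped
  - book 2 (The Red Mountain): author_id=NULL, no match -> dropped
  - book 3 (Falling Leaves): author_id=1 -> matches Mitchell
  - book 4 (River Crossing): author_id=1 -> matches Mitchell
So 2 of 4 rows are dropped.

SQL:
SELECT a.title, b.name AS author
FROM books a
INNER JOIN authors b ON a.author_id = b.id

Result:
title          | author  
---------------+---------
Falling Leaves | Mitchell
River Crossing | Mitchell


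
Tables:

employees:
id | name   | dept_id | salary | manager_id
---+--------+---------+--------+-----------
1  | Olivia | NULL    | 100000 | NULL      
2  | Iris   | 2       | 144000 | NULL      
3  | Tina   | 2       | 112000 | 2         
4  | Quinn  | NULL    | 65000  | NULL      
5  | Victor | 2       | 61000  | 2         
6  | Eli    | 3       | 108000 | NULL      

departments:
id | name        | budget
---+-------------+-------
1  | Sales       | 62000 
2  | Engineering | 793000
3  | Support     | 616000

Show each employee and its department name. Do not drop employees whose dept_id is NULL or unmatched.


LEFT JOIN keeps every row from employees (the left table); where dept_id has no match in departments, the department columns become NULL. Walk through each employee:
  - employee 1 (Olivia): dept_id=NULL, no match -> kept with NULL
  - employee 2 (Iris): dept_id=2 -> matches Engineering
  - employee 3 (Tina): dept_id=2 -> matches Engineering
  - employee 4 (Quinn): dept_id=NULL, no match -> kept with NULL
  - employee 5 (Victor): dept_id=2 -> matches Engineering
  - employee 6 (Eli): dept_id=3 -> matches Support
All 6 rows appear; 2 have NULL department.

SQL:
SELECT a.name, b.name AS department
FROM employees a
LEFT JOIN departments b ON a.dept_id = b.id

Result:
name   | department 
-------+------------
Olivia | NULL       
Iris   | Engineering
Tina   | Engineering
Quinn  | NULL       
Victor | Engineering
Eli    | Support    


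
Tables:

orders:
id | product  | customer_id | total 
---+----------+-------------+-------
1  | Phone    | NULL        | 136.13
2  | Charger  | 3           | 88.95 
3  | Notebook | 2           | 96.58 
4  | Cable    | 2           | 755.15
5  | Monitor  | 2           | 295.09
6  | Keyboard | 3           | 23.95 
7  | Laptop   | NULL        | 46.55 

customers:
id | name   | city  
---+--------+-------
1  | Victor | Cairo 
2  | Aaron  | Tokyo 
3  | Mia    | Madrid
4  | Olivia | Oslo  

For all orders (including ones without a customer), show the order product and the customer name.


LEFT JOIN keeps every row from orders (the left table); where customer_id has no match in customers, the customer columns become NULL. Walk through each order:
  - order 1 (Phone): customer_id=NULL, no match -> kept with NULL
  - order 2 (Charger): customer_id=3 -> matches Mia
  - order 3 (Notebook): customer_id=2 -> matches Aaron
  - order 4 (Cable): customer_id=2 -> matches Aaron
  - order 5 (Monitor): customer_id=2 -> matches Aaron
  - order 6 (Keyboard): customer_id=3 -> matches Mia
  - order 7 (Laptop): customer_id=NULL, no match -> kept with NULL
All 7 rows appear; 2 have NULL customer.

SQL:
SELECT a.product, b.name AS customer
FROM orders a
LEFT JOIN customers b ON a.customer_id = b.id

Result:
product  | customer
---------+---------
Phone    | NULL    
Charger  | Mia     
Notebook | Aaron   
Cable    | Aaron   
Monitor  | Aaron   
Keyboard | Mia     
Laptop   | NULL    
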